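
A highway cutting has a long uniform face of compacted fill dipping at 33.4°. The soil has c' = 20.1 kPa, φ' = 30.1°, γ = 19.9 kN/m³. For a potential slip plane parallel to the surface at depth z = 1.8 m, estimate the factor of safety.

FS = 2.10

For an infinite slope with a slip plane parallel to the surface (no pore pressure): FS = [c' + γz cos²β tanφ'] / [γz sinβ cosβ].
γz = 19.9·1.8 = 35.82 kN/m²
Numerator = 20.1 + 35.82·cos²33.4°·tan30.1° = 20.1 + 35.82·0.6970·0.5797 = 34.572 kPa
Denominator = 35.82·sin33.4°·cos33.4° = 35.82·0.5505·0.8348 = 16.462 kPa
FS = 34.572 / 16.462 = 2.100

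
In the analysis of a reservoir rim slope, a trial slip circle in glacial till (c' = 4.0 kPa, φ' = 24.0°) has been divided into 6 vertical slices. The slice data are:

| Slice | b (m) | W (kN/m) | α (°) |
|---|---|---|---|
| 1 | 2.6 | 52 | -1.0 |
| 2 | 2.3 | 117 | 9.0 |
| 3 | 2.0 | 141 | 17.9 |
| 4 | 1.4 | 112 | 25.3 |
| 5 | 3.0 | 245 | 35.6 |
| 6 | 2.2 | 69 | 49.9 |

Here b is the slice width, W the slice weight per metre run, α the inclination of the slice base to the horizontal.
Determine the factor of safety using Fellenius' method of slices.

Ordinary method of slices: FS = Σ[c'·Δl_i + (W_i cosα_i)·tanφ'] / Σ W_i sinα_i, with Δl_i = b_i / cosα_i.
Slice 1: Δl = 2.6/cos(-1.0°) = 2.600 m; N'_1 = 52·cos(-1.0°) = 52.0; c'Δl = 10.40; W sinα = -0.9
Slice 2: Δl = 2.3/cos9.0° = 2.329 m; N'_2 = 117·cos9.0° = 115.6; c'Δl = 9.31; W sinα = 18.3
Slice 3: Δl = 2.0/cos17.9° = 2.102 m; N'_3 = 141·cos17.9° = 134.2; c'Δl = 8.41; W sinα = 43.3
Slice 4: Δl = 1.4/cos25.3° = 1.549 m; N'_4 = 112·cos25.3° = 101.3; c'Δl = 6.19; W sinα = 47.9
Slice 5: Δl = 3.0/cos35.6° = 3.690 m; N'_5 = 245·cos35.6° = 199.2; c'Δl = 14.76; W sinα = 142.6
Slice 6: Δl = 2.2/cos49.9° = 3.415 m; N'_6 = 69·cos49.9° = 44.4; c'Δl = 13.66; W sinα = 52.8
Σc'Δl = 62.7 kN/m; ΣN' = 646.6 kN/m; ΣW sinα = 304.0 kN/m
Resisting = 62.7 + 646.6·tan24.0° = 62.7 + 287.9 = 350.6 kN/m
FS = 350.6 / 304.0 = 1.153

FS = 1.15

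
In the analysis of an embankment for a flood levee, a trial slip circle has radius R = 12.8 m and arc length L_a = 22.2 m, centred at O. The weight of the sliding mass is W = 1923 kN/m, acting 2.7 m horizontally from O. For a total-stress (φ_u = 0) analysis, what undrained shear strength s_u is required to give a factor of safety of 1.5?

FS = s_u·L_a·R / (W·d), so s_u = FS·W·d / (L_a·R).
s_u = 1.5·1923·2.7 / (22.20·12.8) = 7788.2 / 284.16 = 27.41 kPa

s_u = 27.4 kPa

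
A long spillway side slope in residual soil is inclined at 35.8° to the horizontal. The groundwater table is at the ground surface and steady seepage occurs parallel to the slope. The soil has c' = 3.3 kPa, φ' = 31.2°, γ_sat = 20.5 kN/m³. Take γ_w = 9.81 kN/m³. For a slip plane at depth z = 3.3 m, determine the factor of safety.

With seepage parallel to the slope and the water table at the surface, the effective normal stress on the slip plane uses the buoyant unit weight γ' = γ_sat − γ_w while the driving shear stress uses γ_sat:
FS = [c' + γ' z cos²β tanφ'] / [γ_sat z sinβ cosβ]
γ' = 20.5 − 9.81 = 10.69 kN/m³
Numerator = 3.3 + 10.69·3.3·cos²35.8°·tan31.2° = 3.3 + 10.69·3.3·0.6578·0.6056 = 17.354 kPa
Denominator = 20.5·3.3·sin35.8°·cos35.8° = 20.5·3.3·0.5850·0.8111 = 32.096 kPa
FS = 17.354 / 32.096 = 0.541

FS = 0.54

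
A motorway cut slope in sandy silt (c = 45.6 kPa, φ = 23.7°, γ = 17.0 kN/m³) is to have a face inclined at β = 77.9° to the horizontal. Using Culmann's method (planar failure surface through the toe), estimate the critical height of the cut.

H_c = 23.15 m

Culmann's analysis gives the critical failure plane at α_cr = (β + φ)/2 = (77.9 + 23.7)/2 = 50.8°, and the critical height
H_c = (4c/γ) · sinβ cosφ / [1 − cos(β − φ)]
    = (4·45.6/17.0) · sin77.9°·cos23.7° / [1 − cos(54.2°)]
    = 10.729 · 0.9778·0.9157 / [1 − 0.5850]
    = 10.729 · 0.8953 / 0.4150
    = 23.15 m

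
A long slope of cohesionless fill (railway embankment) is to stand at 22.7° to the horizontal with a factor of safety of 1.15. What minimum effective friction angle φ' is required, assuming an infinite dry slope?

FS = tanφ'/tanβ ⇒ tanφ' = FS · tanβ = 1.15 · tan22.7° = 0.4811
φ' = arctan(0.4811) = 25.69°

φ' = 25.7°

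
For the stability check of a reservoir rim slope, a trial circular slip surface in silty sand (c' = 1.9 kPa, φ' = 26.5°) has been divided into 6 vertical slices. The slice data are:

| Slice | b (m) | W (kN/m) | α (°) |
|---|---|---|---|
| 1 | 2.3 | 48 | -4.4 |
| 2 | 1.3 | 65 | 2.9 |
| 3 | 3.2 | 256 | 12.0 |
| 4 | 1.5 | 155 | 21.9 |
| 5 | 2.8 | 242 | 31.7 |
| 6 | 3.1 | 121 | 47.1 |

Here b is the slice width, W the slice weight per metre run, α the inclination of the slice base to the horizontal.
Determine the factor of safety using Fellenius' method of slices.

FS = 1.31

Ordinary method of slices: FS = Σ[c'·Δl_i + (W_i cosα_i)·tanφ'] / Σ W_i sinα_i, with Δl_i = b_i / cosα_i.
Slice 1: Δl = 2.3/cos(-4.4°) = 2.307 m; N'_1 = 48·cos(-4.4°) = 47.9; c'Δl = 4.38; W sinα = -3.7
Slice 2: Δl = 1.3/cos2.9° = 1.302 m; N'_2 = 65·cos2.9° = 64.9; c'Δl = 2.47; W sinα = 3.3
Slice 3: Δl = 3.2/cos12.0° = 3.271 m; N'_3 = 256·cos12.0° = 250.4; c'Δl = 6.22; W sinα = 53.2
Slice 4: Δl = 1.5/cos21.9° = 1.617 m; N'_4 = 155·cos21.9° = 143.8; c'Δl = 3.07; W sinα = 57.8
Slice 5: Δl = 2.8/cos31.7° = 3.291 m; N'_5 = 242·cos31.7° = 205.9; c'Δl = 6.25; W sinα = 127.2
Slice 6: Δl = 3.1/cos47.1° = 4.554 m; N'_6 = 121·cos47.1° = 82.4; c'Δl = 8.65; W sinα = 88.6
Σc'Δl = 31.0 kN/m; ΣN' = 795.3 kN/m; ΣW sinα = 326.4 kN/m
Resisting = 31.0 + 795.3·tan26.5° = 31.0 + 396.5 = 427.6 kN/m
FS = 427.6 / 326.4 = 1.310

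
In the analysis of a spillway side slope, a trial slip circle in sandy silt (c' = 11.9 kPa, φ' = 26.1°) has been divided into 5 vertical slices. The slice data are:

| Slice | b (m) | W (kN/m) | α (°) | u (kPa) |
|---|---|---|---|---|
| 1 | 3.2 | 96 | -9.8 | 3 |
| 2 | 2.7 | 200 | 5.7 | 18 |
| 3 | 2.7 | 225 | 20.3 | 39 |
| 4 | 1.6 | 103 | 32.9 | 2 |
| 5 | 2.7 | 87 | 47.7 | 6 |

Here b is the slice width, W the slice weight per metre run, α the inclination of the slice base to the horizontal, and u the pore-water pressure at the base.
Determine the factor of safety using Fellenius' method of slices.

Ordinary method of slices: FS = Σ[c'·Δl_i + (W_i cosα_i − u_i·Δl_i)·tanφ'] / Σ W_i sinα_i, with Δl_i = b_i / cosα_i.
Slice 1: Δl = 3.2/cos(-9.8°) = 3.247 m; N'_1 = 96·cos(-9.8°) − 3·3.247 = 84.9; c'Δl = 38.64; W sinα = -16.3
Slice 2: Δl = 2.7/cos5.7° = 2.713 m; N'_2 = 200·cos5.7° − 18·2.713 = 150.2; c'Δl = 32.29; W sinα = 19.9
Slice 3: Δl = 2.7/cos20.3° = 2.879 m; N'_3 = 225·cos20.3° − 39·2.879 = 98.8; c'Δl = 34.26; W sinα = 78.1
Slice 4: Δl = 1.6/cos32.9° = 1.906 m; N'_4 = 103·cos32.9° − 2·1.906 = 82.7; c'Δl = 22.68; W sinα = 55.9
Slice 5: Δl = 2.7/cos47.7° = 4.012 m; N'_5 = 87·cos47.7° − 6·4.012 = 34.5; c'Δl = 47.74; W sinα = 64.3
Σc'Δl = 175.6 kN/m; ΣN' = 450.9 kN/m; ΣW sinα = 201.9 kN/m
Resisting = 175.6 + 450.9·tan26.1° = 175.6 + 220.9 = 396.5 kN/m
FS = 396.5 / 201.9 = 1.964

FS = 1.96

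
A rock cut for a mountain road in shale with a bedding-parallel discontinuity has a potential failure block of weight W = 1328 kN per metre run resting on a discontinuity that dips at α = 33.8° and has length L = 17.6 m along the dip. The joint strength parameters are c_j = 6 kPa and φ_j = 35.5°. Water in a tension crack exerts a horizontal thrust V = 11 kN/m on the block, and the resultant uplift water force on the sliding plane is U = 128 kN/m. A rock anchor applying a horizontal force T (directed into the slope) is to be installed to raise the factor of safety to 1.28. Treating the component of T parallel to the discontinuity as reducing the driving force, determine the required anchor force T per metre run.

T = 110 kN/m

Resolving forces along and normal to the sliding plane, with the horizontal anchor force T adding T·sinα to the effective normal force and T·cosα acting up the plane against the driving force:
FS = [c_jL + (W cosα − U − V sinα + T sinα) tanφ_j] / [W sinα + V cosα − T cosα]
Without the anchor: N' = 969.4 kN/m, driving T_d = 747.9 kN/m, resisting R = 6·17.6 + 969.4·tan35.5° = 797.1 kN/m, FS = 1.07.
Setting FS = 1.28 and solving for T:
1.28·(747.9 − T cos33.8°) = 797.1 + T sin33.8°·tan35.5°
T·(sin33.8°·tan35.5° + 1.28·cos33.8°) = 1.28·747.9 − 797.1
T·(0.5563·0.7133 + 1.28·0.8310) = 957.3 − 797.1 = 160.2
T·1.4605 = 160.2
T = 109.7 kN/m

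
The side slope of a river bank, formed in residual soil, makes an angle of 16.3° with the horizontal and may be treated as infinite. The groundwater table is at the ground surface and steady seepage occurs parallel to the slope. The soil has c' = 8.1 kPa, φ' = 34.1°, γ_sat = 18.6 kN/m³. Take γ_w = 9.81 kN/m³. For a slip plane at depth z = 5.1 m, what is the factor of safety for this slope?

FS = 1.41

With seepage parallel to the slope and the water table at the surface, the effective normal stress on the slip plane uses the buoyant unit weight γ' = γ_sat − γ_w while the driving shear stress uses γ_sat:
FS = [c' + γ' z cos²β tanφ'] / [γ_sat z sinβ cosβ]
γ' = 18.6 − 9.81 = 8.79 kN/m³
Numerator = 8.1 + 8.79·5.1·cos²16.3°·tan34.1° = 8.1 + 8.79·5.1·0.9212·0.6771 = 36.061 kPa
Denominator = 18.6·5.1·sin16.3°·cos16.3° = 18.6·5.1·0.2807·0.9598 = 25.554 kPa
FS = 36.061 / 25.554 = 1.411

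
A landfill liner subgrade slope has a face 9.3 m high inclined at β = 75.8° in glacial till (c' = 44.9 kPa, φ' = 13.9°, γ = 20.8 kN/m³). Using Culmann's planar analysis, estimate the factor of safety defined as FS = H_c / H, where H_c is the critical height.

FS = 1.65

H_c = (4c'/γ) · sinβ cosφ' / [1 − cos(β − φ')]
    = (4·44.9/20.8) · sin75.8°·cos13.9° / [1 − cos61.9°]
    = 8.635 · 0.9411 / 0.5290 = 15.36 m
FS = H_c / H = 15.36 / 9.3 = 1.652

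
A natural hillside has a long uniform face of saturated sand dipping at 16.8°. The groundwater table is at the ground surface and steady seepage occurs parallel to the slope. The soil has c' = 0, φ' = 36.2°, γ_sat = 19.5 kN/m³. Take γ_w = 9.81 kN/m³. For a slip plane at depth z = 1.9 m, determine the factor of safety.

With seepage parallel to the slope and the water table at the surface, the effective normal stress on the slip plane uses the buoyant unit weight γ' = γ_sat − γ_w while the driving shear stress uses γ_sat:
FS = [c' + γ' z cos²β tanφ'] / [γ_sat z sinβ cosβ]
(For c' = 0 this reduces to FS = (γ'/γ_sat)·tanφ'/tanβ.)
γ' = 19.5 − 9.81 = 9.69 kN/m³
Numerator = 0.0 + 9.69·1.9·cos²16.8°·tan36.2° = 0.0 + 9.69·1.9·0.9165·0.7319 = 12.349 kPa
Denominator = 19.5·1.9·sin16.8°·cos16.8° = 19.5·1.9·0.2890·0.9573 = 10.252 kPa
FS = 12.349 / 10.252 = 1.205

FS = 1.20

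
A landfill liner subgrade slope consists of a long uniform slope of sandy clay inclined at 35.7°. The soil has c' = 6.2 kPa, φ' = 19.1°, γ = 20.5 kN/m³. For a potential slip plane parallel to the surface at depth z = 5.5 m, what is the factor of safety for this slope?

FS = 0.60

For an infinite slope with a slip plane parallel to the surface (no pore pressure): FS = [c' + γz cos²β tanφ'] / [γz sinβ cosβ].
γz = 20.5·5.5 = 112.75 kN/m²
Numerator = 6.2 + 112.75·cos²35.7°·tan19.1° = 6.2 + 112.75·0.6595·0.3463 = 31.948 kPa
Denominator = 112.75·sin35.7°·cos35.7° = 112.75·0.5835·0.8121 = 53.430 kPa
FS = 31.948 / 53.430 = 0.598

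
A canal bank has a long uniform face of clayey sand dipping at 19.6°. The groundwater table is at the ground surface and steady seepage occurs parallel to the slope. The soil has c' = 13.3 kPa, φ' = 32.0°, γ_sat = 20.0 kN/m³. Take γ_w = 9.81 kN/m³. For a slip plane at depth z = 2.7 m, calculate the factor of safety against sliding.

With seepage parallel to the slope and the water table at the surface, the effective normal stress on the slip plane uses the buoyant unit weight γ' = γ_sat − γ_w while the driving shear stress uses γ_sat:
FS = [c' + γ' z cos²β tanφ'] / [γ_sat z sinβ cosβ]
γ' = 20.0 − 9.81 = 10.19 kN/m³
Numerator = 13.3 + 10.19·2.7·cos²19.6°·tan32.0° = 13.3 + 10.19·2.7·0.8875·0.6249 = 28.557 kPa
Denominator = 20.0·2.7·sin19.6°·cos19.6° = 20.0·2.7·0.3355·0.9421 = 17.065 kPa
FS = 28.557 / 17.065 = 1.673

FS = 1.67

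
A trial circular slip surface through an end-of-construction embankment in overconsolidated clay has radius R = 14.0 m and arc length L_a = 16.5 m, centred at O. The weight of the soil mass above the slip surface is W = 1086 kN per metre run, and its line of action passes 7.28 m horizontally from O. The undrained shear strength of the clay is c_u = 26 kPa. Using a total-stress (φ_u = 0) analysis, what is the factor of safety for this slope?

FS = 0.76

Taking moments about the centre O, the resisting moment is provided by the undrained shear strength acting along the arc:
M_R = c_u·L_a·R = 26·16.50·14.0 = 6006.0 kN·m/m
M_D = W·d = 1086·7.28 = 7906.1 kN·m/m
FS = M_R / M_D = 6006.0 / 7906.1 = 0.760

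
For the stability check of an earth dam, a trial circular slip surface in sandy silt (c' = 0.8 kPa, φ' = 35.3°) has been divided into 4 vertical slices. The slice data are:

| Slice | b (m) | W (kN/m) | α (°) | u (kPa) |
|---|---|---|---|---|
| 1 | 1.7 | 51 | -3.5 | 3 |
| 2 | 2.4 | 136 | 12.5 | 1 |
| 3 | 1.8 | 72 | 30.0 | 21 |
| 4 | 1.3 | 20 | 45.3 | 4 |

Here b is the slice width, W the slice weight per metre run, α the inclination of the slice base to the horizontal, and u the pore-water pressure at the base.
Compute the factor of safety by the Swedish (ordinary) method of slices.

FS = 1.95

Ordinary method of slices: FS = Σ[c'·Δl_i + (W_i cosα_i − u_i·Δl_i)·tanφ'] / Σ W_i sinα_i, with Δl_i = b_i / cosα_i.
Slice 1: Δl = 1.7/cos(-3.5°) = 1.703 m; N'_1 = 51·cos(-3.5°) − 3·1.703 = 45.8; c'Δl = 1.36; W sinα = -3.1
Slice 2: Δl = 2.4/cos12.5° = 2.458 m; N'_2 = 136·cos12.5° − 1·2.458 = 130.3; c'Δl = 1.97; W sinα = 29.4
Slice 3: Δl = 1.8/cos30.0° = 2.078 m; N'_3 = 72·cos30.0° − 21·2.078 = 18.7; c'Δl = 1.66; W sinα = 36.0
Slice 4: Δl = 1.3/cos45.3° = 1.848 m; N'_4 = 20·cos45.3° − 4·1.848 = 6.7; c'Δl = 1.48; W sinα = 14.2
Σc'Δl = 6.5 kN/m; ΣN' = 201.5 kN/m; ΣW sinα = 76.5 kN/m
Resisting = 6.5 + 201.5·tan35.3° = 6.5 + 142.7 = 149.1 kN/m
FS = 149.1 / 76.5 = 1.949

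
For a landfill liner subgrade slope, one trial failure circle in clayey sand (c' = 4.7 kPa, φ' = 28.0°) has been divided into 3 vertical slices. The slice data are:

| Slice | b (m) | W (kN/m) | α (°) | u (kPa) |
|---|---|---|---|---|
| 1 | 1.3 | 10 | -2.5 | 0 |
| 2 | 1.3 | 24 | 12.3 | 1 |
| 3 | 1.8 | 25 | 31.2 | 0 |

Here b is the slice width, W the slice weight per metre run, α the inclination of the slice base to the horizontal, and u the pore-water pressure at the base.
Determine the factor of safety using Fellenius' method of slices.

FS = 2.88

Ordinary method of slices: FS = Σ[c'·Δl_i + (W_i cosα_i − u_i·Δl_i)·tanφ'] / Σ W_i sinα_i, with Δl_i = b_i / cosα_i.
Slice 1: Δl = 1.3/cos(-2.5°) = 1.301 m; N'_1 = 10·cos(-2.5°) − 0·1.301 = 10.0; c'Δl = 6.12; W sinα = -0.4
Slice 2: Δl = 1.3/cos12.3° = 1.331 m; N'_2 = 24·cos12.3° − 1·1.331 = 22.1; c'Δl = 6.25; W sinα = 5.1
Slice 3: Δl = 1.8/cos31.2° = 2.104 m; N'_3 = 25·cos31.2° − 0·2.104 = 21.4; c'Δl = 9.89; W sinα = 13.0
Σc'Δl = 22.3 kN/m; ΣN' = 53.5 kN/m; ΣW sinα = 17.6 kN/m
Resisting = 22.3 + 53.5·tan28.0° = 22.3 + 28.4 = 50.7 kN/m
FS = 50.7 / 17.6 = 2.876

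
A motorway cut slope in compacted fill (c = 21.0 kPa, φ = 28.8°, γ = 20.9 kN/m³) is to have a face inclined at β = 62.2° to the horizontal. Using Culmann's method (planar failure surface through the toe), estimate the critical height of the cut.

Culmann's analysis gives the critical failure plane at α_cr = (β + φ)/2 = (62.2 + 28.8)/2 = 45.5°, and the critical height
H_c = (4c/γ) · sinβ cosφ / [1 − cos(β − φ)]
    = (4·21.0/20.9) · sin62.2°·cos28.8° / [1 − cos(33.4°)]
    = 4.019 · 0.8846·0.8763 / [1 − 0.8348]
    = 4.019 · 0.7752 / 0.1652
    = 18.86 m

H_c = 18.86 m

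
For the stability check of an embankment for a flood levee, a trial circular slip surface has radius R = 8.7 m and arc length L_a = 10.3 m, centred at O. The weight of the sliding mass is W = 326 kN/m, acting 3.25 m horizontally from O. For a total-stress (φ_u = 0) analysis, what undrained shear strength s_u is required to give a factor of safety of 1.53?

s_u = 18.1 kPa

FS = s_u·L_a·R / (W·d), so s_u = FS·W·d / (L_a·R).
s_u = 1.53·326·3.25 / (10.30·8.7) = 1621.0 / 89.61 = 18.09 kPa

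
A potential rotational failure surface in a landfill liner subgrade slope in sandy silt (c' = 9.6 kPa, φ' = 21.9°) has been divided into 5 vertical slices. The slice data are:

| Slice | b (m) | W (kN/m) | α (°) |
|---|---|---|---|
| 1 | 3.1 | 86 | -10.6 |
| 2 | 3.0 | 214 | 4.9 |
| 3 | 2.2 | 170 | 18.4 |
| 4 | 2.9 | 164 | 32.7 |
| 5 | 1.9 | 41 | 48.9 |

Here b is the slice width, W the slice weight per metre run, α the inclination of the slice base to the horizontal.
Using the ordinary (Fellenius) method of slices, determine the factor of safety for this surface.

FS = 2.24

Ordinary method of slices: FS = Σ[c'·Δl_i + (W_i cosα_i)·tanφ'] / Σ W_i sinα_i, with Δl_i = b_i / cosα_i.
Slice 1: Δl = 3.1/cos(-10.6°) = 3.154 m; N'_1 = 86·cos(-10.6°) = 84.5; c'Δl = 30.28; W sinα = -15.8
Slice 2: Δl = 3.0/cos4.9° = 3.011 m; N'_2 = 214·cos4.9° = 213.2; c'Δl = 28.91; W sinα = 18.3
Slice 3: Δl = 2.2/cos18.4° = 2.319 m; N'_3 = 170·cos18.4° = 161.3; c'Δl = 22.26; W sinα = 53.7
Slice 4: Δl = 2.9/cos32.7° = 3.446 m; N'_4 = 164·cos32.7° = 138.0; c'Δl = 33.08; W sinα = 88.6
Slice 5: Δl = 1.9/cos48.9° = 2.890 m; N'_5 = 41·cos48.9° = 27.0; c'Δl = 27.75; W sinα = 30.9
Σc'Δl = 142.3 kN/m; ΣN' = 624.0 kN/m; ΣW sinα = 175.6 kN/m
Resisting = 142.3 + 624.0·tan21.9° = 142.3 + 250.9 = 393.1 kN/m
FS = 393.1 / 175.6 = 2.239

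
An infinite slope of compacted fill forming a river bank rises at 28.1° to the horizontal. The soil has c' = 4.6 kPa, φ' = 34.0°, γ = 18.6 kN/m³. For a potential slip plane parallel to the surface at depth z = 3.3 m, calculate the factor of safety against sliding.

For an infinite slope with a slip plane parallel to the surface (no pore pressure): FS = [c' + γz cos²β tanφ'] / [γz sinβ cosβ].
γz = 18.6·3.3 = 61.38 kN/m²
Numerator = 4.6 + 61.38·cos²28.1°·tan34.0° = 4.6 + 61.38·0.7781·0.6745 = 36.816 kPa
Denominator = 61.38·sin28.1°·cos28.1° = 61.38·0.4710·0.8821 = 25.503 kPa
FS = 36.816 / 25.503 = 1.444

FS = 1.44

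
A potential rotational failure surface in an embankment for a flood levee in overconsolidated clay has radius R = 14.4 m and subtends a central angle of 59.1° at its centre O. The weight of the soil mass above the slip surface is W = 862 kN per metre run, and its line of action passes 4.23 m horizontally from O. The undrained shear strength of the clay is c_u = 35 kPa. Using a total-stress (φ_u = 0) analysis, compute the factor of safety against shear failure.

FS = 2.05

Taking moments about the centre O, the resisting moment is provided by the undrained shear strength acting along the arc:
Arc length L_a = R·θ = 14.4·(59.1°·π/180) = 14.4·1.0315 = 14.85 m
M_R = c_u·L_a·R = 35·14.85·14.4 = 7486.1 kN·m/m
M_D = W·d = 862·4.23 = 3646.3 kN·m/m
FS = M_R / M_D = 7486.1 / 3646.3 = 2.053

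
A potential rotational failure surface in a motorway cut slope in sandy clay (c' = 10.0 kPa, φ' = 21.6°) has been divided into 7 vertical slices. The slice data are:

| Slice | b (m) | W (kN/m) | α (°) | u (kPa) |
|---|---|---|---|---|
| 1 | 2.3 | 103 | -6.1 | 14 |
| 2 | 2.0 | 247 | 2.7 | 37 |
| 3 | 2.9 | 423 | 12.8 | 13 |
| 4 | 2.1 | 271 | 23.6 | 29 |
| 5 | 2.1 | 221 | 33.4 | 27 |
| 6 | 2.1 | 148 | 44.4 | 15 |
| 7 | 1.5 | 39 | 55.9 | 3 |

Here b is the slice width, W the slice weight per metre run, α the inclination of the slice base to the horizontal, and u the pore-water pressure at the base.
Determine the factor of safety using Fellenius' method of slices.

FS = 1.24

Ordinary method of slices: FS = Σ[c'·Δl_i + (W_i cosα_i − u_i·Δl_i)·tanφ'] / Σ W_i sinα_i, with Δl_i = b_i / cosα_i.
Slice 1: Δl = 2.3/cos(-6.1°) = 2.313 m; N'_1 = 103·cos(-6.1°) − 14·2.313 = 70.0; c'Δl = 23.13; W sinα = -10.9
Slice 2: Δl = 2.0/cos2.7° = 2.002 m; N'_2 = 247·cos2.7° − 37·2.002 = 172.6; c'Δl = 20.02; W sinα = 11.6
Slice 3: Δl = 2.9/cos12.8° = 2.974 m; N'_3 = 423·cos12.8° − 13·2.974 = 373.8; c'Δl = 29.74; W sinα = 93.7
Slice 4: Δl = 2.1/cos23.6° = 2.292 m; N'_4 = 271·cos23.6° − 29·2.292 = 181.9; c'Δl = 22.92; W sinα = 108.5
Slice 5: Δl = 2.1/cos33.4° = 2.515 m; N'_5 = 221·cos33.4° − 27·2.515 = 116.6; c'Δl = 25.15; W sinα = 121.7
Slice 6: Δl = 2.1/cos44.4° = 2.939 m; N'_6 = 148·cos44.4° − 15·2.939 = 61.7; c'Δl = 29.39; W sinα = 103.6
Slice 7: Δl = 1.5/cos55.9° = 2.676 m; N'_7 = 39·cos55.9° − 3·2.676 = 13.8; c'Δl = 26.76; W sinα = 32.3
Σc'Δl = 177.1 kN/m; ΣN' = 990.5 kN/m; ΣW sinα = 460.4 kN/m
Resisting = 177.1 + 990.5·tan21.6° = 177.1 + 392.1 = 569.3 kN/m
FS = 569.3 / 460.4 = 1.236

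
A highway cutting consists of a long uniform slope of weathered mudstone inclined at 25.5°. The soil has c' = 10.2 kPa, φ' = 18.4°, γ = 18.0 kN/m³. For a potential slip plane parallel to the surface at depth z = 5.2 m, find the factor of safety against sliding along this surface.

FS = 0.98

For an infinite slope with a slip plane parallel to the surface (no pore pressure): FS = [c' + γz cos²β tanφ'] / [γz sinβ cosβ].
γz = 18.0·5.2 = 93.60 kN/m²
Numerator = 10.2 + 93.60·cos²25.5°·tan18.4° = 10.2 + 93.60·0.8147·0.3327 = 35.566 kPa
Denominator = 93.60·sin25.5°·cos25.5° = 93.60·0.4305·0.9026 = 36.370 kPa
FS = 35.566 / 36.370 = 0.978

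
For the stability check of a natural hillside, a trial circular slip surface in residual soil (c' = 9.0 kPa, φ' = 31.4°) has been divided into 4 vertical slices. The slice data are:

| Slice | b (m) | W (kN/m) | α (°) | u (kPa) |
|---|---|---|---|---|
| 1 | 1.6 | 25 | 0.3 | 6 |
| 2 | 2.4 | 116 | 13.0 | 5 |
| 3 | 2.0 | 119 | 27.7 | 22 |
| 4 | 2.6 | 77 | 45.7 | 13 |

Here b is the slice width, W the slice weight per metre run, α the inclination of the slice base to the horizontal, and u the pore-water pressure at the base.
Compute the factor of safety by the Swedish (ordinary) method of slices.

Ordinary method of slices: FS = Σ[c'·Δl_i + (W_i cosα_i − u_i·Δl_i)·tanφ'] / Σ W_i sinα_i, with Δl_i = b_i / cosα_i.
Slice 1: Δl = 1.6/cos0.3° = 1.600 m; N'_1 = 25·cos0.3° − 6·1.600 = 15.4; c'Δl = 14.40; W sinα = 0.1
Slice 2: Δl = 2.4/cos13.0° = 2.463 m; N'_2 = 116·cos13.0° − 5·2.463 = 100.7; c'Δl = 22.17; W sinα = 26.1
Slice 3: Δl = 2.0/cos27.7° = 2.259 m; N'_3 = 119·cos27.7° − 22·2.259 = 55.7; c'Δl = 20.33; W sinα = 55.3
Slice 4: Δl = 2.6/cos45.7° = 3.723 m; N'_4 = 77·cos45.7° − 13·3.723 = 5.4; c'Δl = 33.50; W sinα = 55.1
Σc'Δl = 90.4 kN/m; ΣN' = 177.2 kN/m; ΣW sinα = 136.6 kN/m
Resisting = 90.4 + 177.2·tan31.4° = 90.4 + 108.1 = 198.5 kN/m
FS = 198.5 / 136.6 = 1.453

FS = 1.45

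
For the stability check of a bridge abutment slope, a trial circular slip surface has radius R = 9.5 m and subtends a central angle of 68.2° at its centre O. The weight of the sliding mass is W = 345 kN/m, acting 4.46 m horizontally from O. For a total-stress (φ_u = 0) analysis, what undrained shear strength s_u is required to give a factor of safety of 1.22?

s_u = 17.5 kPa

FS = s_u·L_a·R / (W·d), so s_u = FS·W·d / (L_a·R).
Arc length L_a = R·θ = 9.5·(68.2°·π/180) = 9.5·1.1903 = 11.31 m
s_u = 1.22·345·4.46 / (11.31·9.5) = 1877.2 / 107.43 = 17.47 kPa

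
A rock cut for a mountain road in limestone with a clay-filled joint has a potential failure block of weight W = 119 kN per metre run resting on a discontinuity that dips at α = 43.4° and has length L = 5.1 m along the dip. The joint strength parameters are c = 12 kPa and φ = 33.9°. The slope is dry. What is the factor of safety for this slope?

FS = 1.46

Resolving the block weight along and normal to the plane and applying the Mohr–Coulomb strength on the joint:
N' = W cosα = 119·cos43.4° = 86.5 kN/m
Driving force T = W sinα = 119·sin43.4° = 81.8 kN/m
Resisting force R = c·L + N'·tanφ = 12·5.1 + 86.5·tan33.9° = 61.2 + 58.1 = 119.3 kN/m
FS = R / T = 119.3 / 81.8 = 1.459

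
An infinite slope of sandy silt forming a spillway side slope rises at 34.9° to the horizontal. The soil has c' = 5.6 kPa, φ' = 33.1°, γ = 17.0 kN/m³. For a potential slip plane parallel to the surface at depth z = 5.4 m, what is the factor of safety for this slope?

FS = 1.06

For an infinite slope with a slip plane parallel to the surface (no pore pressure): FS = [c' + γz cos²β tanφ'] / [γz sinβ cosβ].
γz = 17.0·5.4 = 91.80 kN/m²
Numerator = 5.6 + 91.80·cos²34.9°·tan33.1° = 5.6 + 91.80·0.6726·0.6519 = 45.854 kPa
Denominator = 91.80·sin34.9°·cos34.9° = 91.80·0.5721·0.8202 = 43.077 kPa
FS = 45.854 / 43.077 = 1.064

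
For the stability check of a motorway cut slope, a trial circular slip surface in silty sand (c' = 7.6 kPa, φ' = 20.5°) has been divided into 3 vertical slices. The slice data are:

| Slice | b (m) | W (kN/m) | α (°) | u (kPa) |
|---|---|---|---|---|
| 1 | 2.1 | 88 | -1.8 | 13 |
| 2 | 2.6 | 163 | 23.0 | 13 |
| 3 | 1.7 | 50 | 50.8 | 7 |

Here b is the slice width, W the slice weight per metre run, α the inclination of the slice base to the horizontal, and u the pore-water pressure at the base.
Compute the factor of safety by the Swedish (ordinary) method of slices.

Ordinary method of slices: FS = Σ[c'·Δl_i + (W_i cosα_i − u_i·Δl_i)·tanφ'] / Σ W_i sinα_i, with Δl_i = b_i / cosα_i.
Slice 1: Δl = 2.1/cos(-1.8°) = 2.101 m; N'_1 = 88·cos(-1.8°) − 13·2.101 = 60.6; c'Δl = 15.97; W sinα = -2.8
Slice 2: Δl = 2.6/cos23.0° = 2.825 m; N'_2 = 163·cos23.0° − 13·2.825 = 113.3; c'Δl = 21.47; W sinα = 63.7
Slice 3: Δl = 1.7/cos50.8° = 2.690 m; N'_3 = 50·cos50.8° − 7·2.690 = 12.8; c'Δl = 20.44; W sinα = 38.7
Σc'Δl = 57.9 kN/m; ΣN' = 186.7 kN/m; ΣW sinα = 99.7 kN/m
Resisting = 57.9 + 186.7·tan20.5° = 57.9 + 69.8 = 127.7 kN/m
FS = 127.7 / 99.7 = 1.281

FS = 1.28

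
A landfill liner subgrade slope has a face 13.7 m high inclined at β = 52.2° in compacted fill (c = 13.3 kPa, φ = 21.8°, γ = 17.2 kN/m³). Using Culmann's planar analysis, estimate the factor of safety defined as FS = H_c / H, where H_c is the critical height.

FS = 1.20

H_c = (4c/γ) · sinβ cosφ / [1 − cos(β − φ)]
    = (4·13.3/17.2) · sin52.2°·cos21.8° / [1 − cos30.4°]
    = 3.093 · 0.7336 / 0.1375 = 16.50 m
FS = H_c / H = 16.50 / 13.7 = 1.205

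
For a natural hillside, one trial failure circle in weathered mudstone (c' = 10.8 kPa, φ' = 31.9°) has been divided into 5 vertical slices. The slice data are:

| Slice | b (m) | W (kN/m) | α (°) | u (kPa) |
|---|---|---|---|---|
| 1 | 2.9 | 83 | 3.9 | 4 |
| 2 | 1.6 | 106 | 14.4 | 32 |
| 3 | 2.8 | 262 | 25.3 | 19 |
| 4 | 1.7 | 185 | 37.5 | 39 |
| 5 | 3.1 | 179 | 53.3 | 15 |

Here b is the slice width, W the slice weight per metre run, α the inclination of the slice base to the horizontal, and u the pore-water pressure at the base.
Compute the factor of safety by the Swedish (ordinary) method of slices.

Ordinary method of slices: FS = Σ[c'·Δl_i + (W_i cosα_i − u_i·Δl_i)·tanφ'] / Σ W_i sinα_i, with Δl_i = b_i / cosα_i.
Slice 1: Δl = 2.9/cos3.9° = 2.907 m; N'_1 = 83·cos3.9° − 4·2.907 = 71.2; c'Δl = 31.39; W sinα = 5.6
Slice 2: Δl = 1.6/cos14.4° = 1.652 m; N'_2 = 106·cos14.4° − 32·1.652 = 49.8; c'Δl = 17.84; W sinα = 26.4
Slice 3: Δl = 2.8/cos25.3° = 3.097 m; N'_3 = 262·cos25.3° − 19·3.097 = 178.0; c'Δl = 33.45; W sinα = 112.0
Slice 4: Δl = 1.7/cos37.5° = 2.143 m; N'_4 = 185·cos37.5° − 39·2.143 = 63.2; c'Δl = 23.14; W sinα = 112.6
Slice 5: Δl = 3.1/cos53.3° = 5.187 m; N'_5 = 179·cos53.3° − 15·5.187 = 29.2; c'Δl = 56.02; W sinα = 143.5
Σc'Δl = 161.8 kN/m; ΣN' = 391.4 kN/m; ΣW sinα = 400.1 kN/m
Resisting = 161.8 + 391.4·tan31.9° = 161.8 + 243.6 = 405.5 kN/m
FS = 405.5 / 400.1 = 1.013

FS = 1.01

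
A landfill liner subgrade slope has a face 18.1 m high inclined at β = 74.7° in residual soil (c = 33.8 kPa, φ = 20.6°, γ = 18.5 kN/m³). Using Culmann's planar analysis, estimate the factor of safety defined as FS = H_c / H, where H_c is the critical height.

FS = 0.88

H_c = (4c/γ) · sinβ cosφ / [1 − cos(β − φ)]
    = (4·33.8/18.5) · sin74.7°·cos20.6° / [1 − cos54.1°]
    = 7.308 · 0.9029 / 0.4136 = 15.95 m
FS = H_c / H = 15.95 / 18.1 = 0.881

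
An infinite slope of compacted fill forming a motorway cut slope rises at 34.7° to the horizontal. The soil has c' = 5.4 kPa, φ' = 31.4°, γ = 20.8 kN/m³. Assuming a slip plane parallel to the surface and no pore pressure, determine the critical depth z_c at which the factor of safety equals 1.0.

z_c = 4.68 m

Setting FS = 1.00 in FS = [c' + γz cos²β tanφ'] / [γz sinβ cosβ] and solving for z:
z = c' / [γ cosβ (FS·sinβ − cosβ·tanφ')]
  = 5.4 / [20.8·cos34.7°·(1.00·sin34.7° − cos34.7°·tan31.4°)]
  = 5.4 / [20.8·0.8221·(1.00·0.5693 − 0.8221·0.6104)]
  = 5.4 / 1.1533 = 4.682 m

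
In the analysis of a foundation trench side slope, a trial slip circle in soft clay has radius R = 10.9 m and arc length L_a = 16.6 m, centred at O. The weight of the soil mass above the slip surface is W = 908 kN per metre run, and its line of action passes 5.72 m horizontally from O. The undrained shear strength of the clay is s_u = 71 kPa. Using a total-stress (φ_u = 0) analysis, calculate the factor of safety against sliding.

Taking moments about the centre O, the resisting moment is provided by the undrained shear strength acting along the arc:
M_R = s_u·L_a·R = 71·16.60·10.9 = 12846.7 kN·m/m
M_D = W·d = 908·5.72 = 5193.8 kN·m/m
FS = M_R / M_D = 12846.7 / 5193.8 = 2.473

FS = 2.47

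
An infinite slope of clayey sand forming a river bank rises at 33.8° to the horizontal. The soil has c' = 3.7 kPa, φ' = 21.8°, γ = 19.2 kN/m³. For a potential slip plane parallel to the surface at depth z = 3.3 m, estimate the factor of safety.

FS = 0.72

For an infinite slope with a slip plane parallel to the surface (no pore pressure): FS = [c' + γz cos²β tanφ'] / [γz sinβ cosβ].
γz = 19.2·3.3 = 63.36 kN/m²
Numerator = 3.7 + 63.36·cos²33.8°·tan21.8° = 3.7 + 63.36·0.6905·0.4000 = 21.200 kPa
Denominator = 63.36·sin33.8°·cos33.8° = 63.36·0.5563·0.8310 = 29.290 kPa
FS = 21.200 / 29.290 = 0.724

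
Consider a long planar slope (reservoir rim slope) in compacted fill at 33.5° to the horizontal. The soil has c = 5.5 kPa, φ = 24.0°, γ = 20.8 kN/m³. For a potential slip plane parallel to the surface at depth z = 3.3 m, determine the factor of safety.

FS = 0.85

For an infinite slope with a slip plane parallel to the surface (no pore pressure): FS = [c + γz cos²β tanφ] / [γz sinβ cosβ].
γz = 20.8·3.3 = 68.64 kN/m²
Numerator = 5.5 + 68.64·cos²33.5°·tan24.0° = 5.5 + 68.64·0.6954·0.4452 = 26.751 kPa
Denominator = 68.64·sin33.5°·cos33.5° = 68.64·0.5519·0.8339 = 31.592 kPa
FS = 26.751 / 31.592 = 0.847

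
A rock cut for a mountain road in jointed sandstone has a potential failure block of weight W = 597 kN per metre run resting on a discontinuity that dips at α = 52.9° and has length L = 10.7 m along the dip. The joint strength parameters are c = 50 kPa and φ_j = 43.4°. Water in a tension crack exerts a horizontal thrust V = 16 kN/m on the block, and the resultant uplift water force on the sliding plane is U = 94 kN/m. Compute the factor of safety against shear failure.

FS = 1.59

Resolving the block weight along and normal to the plane and applying the Mohr–Coulomb strength on the joint:
N' = W cosα − U − V sinα = 597·cos52.9° − 94 − 16·sin52.9° = 253.4 kN/m
Driving force T = W sinα + V cosα = 597·sin52.9° + 16·cos52.9° = 485.8 kN/m
Resisting force R = c·L + N'·tanφ_j = 50·10.7 + 253.4·tan43.4° = 535.0 + 239.6 = 774.6 kN/m
FS = R / T = 774.6 / 485.8 = 1.594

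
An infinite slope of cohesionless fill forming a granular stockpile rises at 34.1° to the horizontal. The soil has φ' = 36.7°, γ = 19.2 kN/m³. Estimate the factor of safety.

FS = 1.10

For a dry cohesionless infinite slope the factor of safety is FS = tanφ' / tanβ.
FS = tan36.7° / tan34.1° = 0.7454 / 0.6771 = 1.101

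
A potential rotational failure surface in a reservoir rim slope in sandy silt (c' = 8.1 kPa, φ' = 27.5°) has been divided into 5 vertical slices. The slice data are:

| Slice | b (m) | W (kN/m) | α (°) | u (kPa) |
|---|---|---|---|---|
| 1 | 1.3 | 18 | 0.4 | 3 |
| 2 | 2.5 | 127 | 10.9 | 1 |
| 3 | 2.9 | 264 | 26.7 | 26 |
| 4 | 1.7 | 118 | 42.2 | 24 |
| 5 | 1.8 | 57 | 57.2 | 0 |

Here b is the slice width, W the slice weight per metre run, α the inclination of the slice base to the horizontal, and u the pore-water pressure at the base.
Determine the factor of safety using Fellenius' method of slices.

FS = 1.06

Ordinary method of slices: FS = Σ[c'·Δl_i + (W_i cosα_i − u_i·Δl_i)·tanφ'] / Σ W_i sinα_i, with Δl_i = b_i / cosα_i.
Slice 1: Δl = 1.3/cos0.4° = 1.300 m; N'_1 = 18·cos0.4° − 3·1.300 = 14.1; c'Δl = 10.53; W sinα = 0.1
Slice 2: Δl = 2.5/cos10.9° = 2.546 m; N'_2 = 127·cos10.9° − 1·2.546 = 122.2; c'Δl = 20.62; W sinα = 24.0
Slice 3: Δl = 2.9/cos26.7° = 3.246 m; N'_3 = 264·cos26.7° − 26·3.246 = 151.5; c'Δl = 26.29; W sinα = 118.6
Slice 4: Δl = 1.7/cos42.2° = 2.295 m; N'_4 = 118·cos42.2° − 24·2.295 = 32.3; c'Δl = 18.59; W sinα = 79.3
Slice 5: Δl = 1.8/cos57.2° = 3.323 m; N'_5 = 57·cos57.2° − 0·3.323 = 30.9; c'Δl = 26.91; W sinα = 47.9
Σc'Δl = 102.9 kN/m; ΣN' = 350.9 kN/m; ΣW sinα = 269.9 kN/m
Resisting = 102.9 + 350.9·tan27.5° = 102.9 + 182.7 = 285.6 kN/m
FS = 285.6 / 269.9 = 1.058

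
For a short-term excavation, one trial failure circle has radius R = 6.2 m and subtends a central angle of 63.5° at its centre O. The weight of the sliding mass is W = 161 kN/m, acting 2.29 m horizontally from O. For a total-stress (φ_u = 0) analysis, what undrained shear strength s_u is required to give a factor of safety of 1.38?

FS = s_u·L_a·R / (W·d), so s_u = FS·W·d / (L_a·R).
Arc length L_a = R·θ = 6.2·(63.5°·π/180) = 6.2·1.1083 = 6.87 m
s_u = 1.38·161·2.29 / (6.87·6.2) = 508.8 / 42.60 = 11.94 kPa

s_u = 11.9 kPa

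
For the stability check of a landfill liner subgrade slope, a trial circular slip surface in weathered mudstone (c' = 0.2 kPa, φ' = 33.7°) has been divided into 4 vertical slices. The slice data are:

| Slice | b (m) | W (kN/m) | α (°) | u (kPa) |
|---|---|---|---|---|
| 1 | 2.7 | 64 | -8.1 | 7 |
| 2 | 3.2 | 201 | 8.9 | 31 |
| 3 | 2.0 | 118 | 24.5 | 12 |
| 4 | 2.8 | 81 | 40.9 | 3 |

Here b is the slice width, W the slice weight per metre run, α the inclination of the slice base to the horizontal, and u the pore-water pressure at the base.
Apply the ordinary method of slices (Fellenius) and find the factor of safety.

FS = 1.49

Ordinary method of slices: FS = Σ[c'·Δl_i + (W_i cosα_i − u_i·Δl_i)·tanφ'] / Σ W_i sinα_i, with Δl_i = b_i / cosα_i.
Slice 1: Δl = 2.7/cos(-8.1°) = 2.727 m; N'_1 = 64·cos(-8.1°) − 7·2.727 = 44.3; c'Δl = 0.55; W sinα = -9.0
Slice 2: Δl = 3.2/cos8.9° = 3.239 m; N'_2 = 201·cos8.9° − 31·3.239 = 98.2; c'Δl = 0.65; W sinα = 31.1
Slice 3: Δl = 2.0/cos24.5° = 2.198 m; N'_3 = 118·cos24.5° − 12·2.198 = 81.0; c'Δl = 0.44; W sinα = 48.9
Slice 4: Δl = 2.8/cos40.9° = 3.704 m; N'_4 = 81·cos40.9° − 3·3.704 = 50.1; c'Δl = 0.74; W sinα = 53.0
Σc'Δl = 2.4 kN/m; ΣN' = 273.6 kN/m; ΣW sinα = 124.0 kN/m
Resisting = 2.4 + 273.6·tan33.7° = 2.4 + 182.4 = 184.8 kN/m
FS = 184.8 / 124.0 = 1.490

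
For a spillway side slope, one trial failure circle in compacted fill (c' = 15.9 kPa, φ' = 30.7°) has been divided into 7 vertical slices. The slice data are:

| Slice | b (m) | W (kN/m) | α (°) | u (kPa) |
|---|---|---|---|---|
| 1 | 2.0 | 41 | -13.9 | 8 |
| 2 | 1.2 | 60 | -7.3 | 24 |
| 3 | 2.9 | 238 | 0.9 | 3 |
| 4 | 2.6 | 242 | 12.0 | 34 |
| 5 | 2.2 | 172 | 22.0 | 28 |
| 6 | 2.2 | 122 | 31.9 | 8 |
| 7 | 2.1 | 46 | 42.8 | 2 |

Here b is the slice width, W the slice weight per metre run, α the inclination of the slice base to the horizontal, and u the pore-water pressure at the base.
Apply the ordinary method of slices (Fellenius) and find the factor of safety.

FS = 3.26

Ordinary method of slices: FS = Σ[c'·Δl_i + (W_i cosα_i − u_i·Δl_i)·tanφ'] / Σ W_i sinα_i, with Δl_i = b_i / cosα_i.
Slice 1: Δl = 2.0/cos(-13.9°) = 2.060 m; N'_1 = 41·cos(-13.9°) − 8·2.060 = 23.3; c'Δl = 32.76; W sinα = -9.8
Slice 2: Δl = 1.2/cos(-7.3°) = 1.210 m; N'_2 = 60·cos(-7.3°) − 24·1.210 = 30.5; c'Δl = 19.24; W sinα = -7.6
Slice 3: Δl = 2.9/cos0.9° = 2.900 m; N'_3 = 238·cos0.9° − 3·2.900 = 229.3; c'Δl = 46.12; W sinα = 3.7
Slice 4: Δl = 2.6/cos12.0° = 2.658 m; N'_4 = 242·cos12.0° − 34·2.658 = 146.3; c'Δl = 42.26; W sinα = 50.3
Slice 5: Δl = 2.2/cos22.0° = 2.373 m; N'_5 = 172·cos22.0° − 28·2.373 = 93.0; c'Δl = 37.73; W sinα = 64.4
Slice 6: Δl = 2.2/cos31.9° = 2.591 m; N'_6 = 122·cos31.9° − 8·2.591 = 82.8; c'Δl = 41.20; W sinα = 64.5
Slice 7: Δl = 2.1/cos42.8° = 2.862 m; N'_7 = 46·cos42.8° − 2·2.862 = 28.0; c'Δl = 45.51; W sinα = 31.3
Σc'Δl = 264.8 kN/m; ΣN' = 633.3 kN/m; ΣW sinα = 196.7 kN/m
Resisting = 264.8 + 633.3·tan30.7° = 264.8 + 376.0 = 640.8 kN/m
FS = 640.8 / 196.7 = 3.257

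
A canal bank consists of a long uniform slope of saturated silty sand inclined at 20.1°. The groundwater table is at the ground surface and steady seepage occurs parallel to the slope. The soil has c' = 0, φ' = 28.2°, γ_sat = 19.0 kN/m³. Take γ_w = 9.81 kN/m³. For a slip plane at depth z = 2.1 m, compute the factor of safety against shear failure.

FS = 0.71

With seepage parallel to the slope and the water table at the surface, the effective normal stress on the slip plane uses the buoyant unit weight γ' = γ_sat − γ_w while the driving shear stress uses γ_sat:
FS = [c' + γ' z cos²β tanφ'] / [γ_sat z sinβ cosβ]
(For c' = 0 this reduces to FS = (γ'/γ_sat)·tanφ'/tanβ.)
γ' = 19.0 − 9.81 = 9.19 kN/m³
Numerator = 0.0 + 9.19·2.1·cos²20.1°·tan28.2° = 0.0 + 9.19·2.1·0.8819·0.5362 = 9.126 kPa
Denominator = 19.0·2.1·sin20.1°·cos20.1° = 19.0·2.1·0.3437·0.9391 = 12.877 kPa
FS = 9.126 / 12.877 = 0.709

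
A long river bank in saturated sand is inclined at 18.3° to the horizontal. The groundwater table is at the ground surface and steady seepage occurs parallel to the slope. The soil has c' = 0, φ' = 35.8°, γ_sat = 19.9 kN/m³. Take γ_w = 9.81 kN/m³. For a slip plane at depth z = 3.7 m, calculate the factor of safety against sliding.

With seepage parallel to the slope and the water table at the surface, the effective normal stress on the slip plane uses the buoyant unit weight γ' = γ_sat − γ_w while the driving shear stress uses γ_sat:
FS = [c' + γ' z cos²β tanφ'] / [γ_sat z sinβ cosβ]
(For c' = 0 this reduces to FS = (γ'/γ_sat)·tanφ'/tanβ.)
γ' = 19.9 − 9.81 = 10.09 kN/m³
Numerator = 0.0 + 10.09·3.7·cos²18.3°·tan35.8° = 0.0 + 10.09·3.7·0.9014·0.7212 = 24.271 kPa
Denominator = 19.9·3.7·sin18.3°·cos18.3° = 19.9·3.7·0.3140·0.9494 = 21.950 kPa
FS = 24.271 / 21.950 = 1.106

FS = 1.11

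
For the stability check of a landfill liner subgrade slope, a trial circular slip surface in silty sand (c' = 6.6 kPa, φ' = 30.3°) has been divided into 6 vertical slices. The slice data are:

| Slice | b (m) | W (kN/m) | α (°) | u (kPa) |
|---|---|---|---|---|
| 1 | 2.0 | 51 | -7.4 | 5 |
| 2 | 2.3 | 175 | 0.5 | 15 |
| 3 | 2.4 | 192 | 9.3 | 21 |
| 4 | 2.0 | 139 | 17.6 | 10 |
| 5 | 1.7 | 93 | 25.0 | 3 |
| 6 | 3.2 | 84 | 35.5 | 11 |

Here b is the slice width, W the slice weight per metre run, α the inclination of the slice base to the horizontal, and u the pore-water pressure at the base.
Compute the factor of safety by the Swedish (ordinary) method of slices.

Ordinary method of slices: FS = Σ[c'·Δl_i + (W_i cosα_i − u_i·Δl_i)·tanφ'] / Σ W_i sinα_i, with Δl_i = b_i / cosα_i.
Slice 1: Δl = 2.0/cos(-7.4°) = 2.017 m; N'_1 = 51·cos(-7.4°) − 5·2.017 = 40.5; c'Δl = 13.31; W sinα = -6.6
Slice 2: Δl = 2.3/cos0.5° = 2.300 m; N'_2 = 175·cos0.5° − 15·2.300 = 140.5; c'Δl = 15.18; W sinα = 1.5
Slice 3: Δl = 2.4/cos9.3° = 2.432 m; N'_3 = 192·cos9.3° − 21·2.432 = 138.4; c'Δl = 16.05; W sinα = 31.0
Slice 4: Δl = 2.0/cos17.6° = 2.098 m; N'_4 = 139·cos17.6° − 10·2.098 = 111.5; c'Δl = 13.85; W sinα = 42.0
Slice 5: Δl = 1.7/cos25.0° = 1.876 m; N'_5 = 93·cos25.0° − 3·1.876 = 78.7; c'Δl = 12.38; W sinα = 39.3
Slice 6: Δl = 3.2/cos35.5° = 3.931 m; N'_6 = 84·cos35.5° − 11·3.931 = 25.1; c'Δl = 25.94; W sinα = 48.8
Σc'Δl = 96.7 kN/m; ΣN' = 534.7 kN/m; ΣW sinα = 156.1 kN/m
Resisting = 96.7 + 534.7·tan30.3° = 96.7 + 312.5 = 409.2 kN/m
FS = 409.2 / 156.1 = 2.621

FS = 2.62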